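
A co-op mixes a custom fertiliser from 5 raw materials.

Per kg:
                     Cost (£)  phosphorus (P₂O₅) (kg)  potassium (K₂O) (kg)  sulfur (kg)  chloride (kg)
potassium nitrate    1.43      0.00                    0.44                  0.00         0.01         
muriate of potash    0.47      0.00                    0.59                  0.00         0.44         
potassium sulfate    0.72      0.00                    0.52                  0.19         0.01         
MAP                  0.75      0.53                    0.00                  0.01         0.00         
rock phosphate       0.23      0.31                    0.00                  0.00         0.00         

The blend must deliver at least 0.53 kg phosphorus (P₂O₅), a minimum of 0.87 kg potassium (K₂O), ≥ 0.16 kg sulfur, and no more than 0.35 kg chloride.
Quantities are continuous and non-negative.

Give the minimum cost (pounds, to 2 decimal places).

Set it up as a linear program. Let x1 = kg of potassium nitrate, x2 = kg of muriate of potash, x3 = kg of potassium sulfate, x4 = kg of MAP, x5 = kg of rock phosphate.
Minimise 1.43x1 + 0.47x2 + 0.72x3 + 0.75x4 + 0.23x5 with:
  0.53x4 + 0.31x5 ≥ 0.53   (phosphorus (P₂O₅))
  0.44x1 + 0.59x2 + 0.52x3 ≥ 0.87   (potassium (K₂O))
  0.19x3 + 0.01x4 ≥ 0.16   (sulfur)
  0.01x1 + 0.44x2 + 0.01x3 ≤ 0.35   (chloride)
  x1, x2, x3, x4, x5 ≥ 0.
The cheapest feasible vertex uses only muriate of potash, potassium sulfate, rock phosphate; potassium nitrate, MAP are not used. There the phosphorus (P₂O₅), potassium (K₂O), sulfur constraints are tight.
Solving gives x2 = 0.7324, x3 = 0.8421, x5 = 1.71.
Cost = 0.47·0.7324 + 0.72·0.8421 + 0.23·1.71 = 1.3438.

£1.34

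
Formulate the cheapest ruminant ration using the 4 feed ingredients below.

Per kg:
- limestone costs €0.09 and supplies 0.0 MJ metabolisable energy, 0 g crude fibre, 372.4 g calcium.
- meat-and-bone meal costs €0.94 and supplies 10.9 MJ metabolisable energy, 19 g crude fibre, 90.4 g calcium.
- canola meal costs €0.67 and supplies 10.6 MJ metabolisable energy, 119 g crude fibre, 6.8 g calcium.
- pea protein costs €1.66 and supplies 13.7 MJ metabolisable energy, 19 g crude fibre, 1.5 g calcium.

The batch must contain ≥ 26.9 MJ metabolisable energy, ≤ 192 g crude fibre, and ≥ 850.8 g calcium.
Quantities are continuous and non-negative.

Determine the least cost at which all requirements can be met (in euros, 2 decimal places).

€2.15

Let x1 = kg of limestone, x2 = kg of meat-and-bone meal, x3 = kg of canola meal, x4 = kg of pea protein.
Minimise 0.09x1 + 0.94x2 + 0.67x3 + 1.66x4 subject to:
  10.9x2 + 10.6x3 + 13.7x4 ≥ 26.9   (metabolisable energy)
  19x2 + 119x3 + 19x4 ≤ 192   (crude fibre)
  372.4x1 + 90.4x2 + 6.8x3 + 1.5x4 ≥ 850.8   (calcium)
  x1, x2, x3, x4 ≥ 0.
The minimum-cost mix takes nothing from pea protein — only limestone, meat-and-bone meal, canola meal. The metabolisable energy, crude fibre, calcium requirements are met with equality.
Solving gives x1 = 2, x2 = 1.064, x3 = 1.444.
Total cost: 0.09·2 + 0.94·1.064 + 0.67·1.444 = 2.1476.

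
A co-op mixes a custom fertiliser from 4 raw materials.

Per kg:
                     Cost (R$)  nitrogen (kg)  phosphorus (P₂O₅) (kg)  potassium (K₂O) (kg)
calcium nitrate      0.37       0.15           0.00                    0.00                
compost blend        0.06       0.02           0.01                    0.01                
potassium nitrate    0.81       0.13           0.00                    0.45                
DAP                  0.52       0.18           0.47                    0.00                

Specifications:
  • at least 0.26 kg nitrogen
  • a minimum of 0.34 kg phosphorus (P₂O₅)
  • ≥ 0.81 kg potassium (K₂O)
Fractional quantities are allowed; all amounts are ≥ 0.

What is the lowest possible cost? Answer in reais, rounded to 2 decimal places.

R$1.83

Set it up as a linear program. Let x1 = kg of calcium nitrate, x2 = kg of compost blend, x3 = kg of potassium nitrate, x4 = kg of DAP.
Minimize 0.37x1 + 0.06x2 + 0.81x3 + 0.52x4 subject to:
  0.15x1 + 0.02x2 + 0.13x3 + 0.18x4 ≥ 0.26   (nitrogen)
  0.01x2 + 0.47x4 ≥ 0.34   (phosphorus (P₂O₅))
  0.01x2 + 0.45x3 ≥ 0.81   (potassium (K₂O))
  x1, x2, x3, x4 ≥ 0.
The optimal basis is {potassium nitrate, DAP}; calcium nitrate, compost blend drop out. There the phosphorus (P₂O₅) and potassium (K₂O) constraints are tight.
Solving gives x3 = 1.8, x4 = 0.7234.
Total cost: 0.81·1.8 + 0.52·0.7234 = 1.8342.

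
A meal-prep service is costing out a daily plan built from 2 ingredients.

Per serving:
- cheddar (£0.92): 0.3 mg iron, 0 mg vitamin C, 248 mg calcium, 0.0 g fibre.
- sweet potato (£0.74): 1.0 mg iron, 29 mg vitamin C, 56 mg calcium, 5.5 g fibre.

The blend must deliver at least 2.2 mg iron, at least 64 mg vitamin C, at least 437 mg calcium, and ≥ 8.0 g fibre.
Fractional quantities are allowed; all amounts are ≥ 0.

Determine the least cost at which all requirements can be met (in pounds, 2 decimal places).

£2.80

Treat it as an LP. Let x1 = servings of cheddar, x2 = servings of sweet potato.
Minimise 0.92x1 + 0.74x2 with:
  0.3x1 + 1x2 ≥ 2.2   (iron)
  29x2 ≥ 64   (vitamin C)
  248x1 + 56x2 ≥ 437   (calcium)
  5.5x2 ≥ 8   (fibre)
  x1, x2 ≥ 0.
Both inputs are positive at the optimum. Binding constraints: vitamin C and calcium.
Solving gives x1 = 1.264, x2 = 2.207.
Total cost: 0.92·1.264 + 0.74·2.207 = 2.7961.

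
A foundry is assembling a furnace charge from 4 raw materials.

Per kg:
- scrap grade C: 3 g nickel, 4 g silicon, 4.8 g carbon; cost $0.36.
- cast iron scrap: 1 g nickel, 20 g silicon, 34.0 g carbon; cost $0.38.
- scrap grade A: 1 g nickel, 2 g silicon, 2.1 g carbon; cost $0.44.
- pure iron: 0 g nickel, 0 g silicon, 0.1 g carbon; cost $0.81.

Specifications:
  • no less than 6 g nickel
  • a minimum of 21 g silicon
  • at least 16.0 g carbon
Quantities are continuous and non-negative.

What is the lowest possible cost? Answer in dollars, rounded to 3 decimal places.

Set it up as a linear program. Let x1 = kg of scrap grade C, x2 = kg of cast iron scrap, x3 = kg of scrap grade A, x4 = kg of pure iron.
Minimise 0.36x1 + 0.38x2 + 0.44x3 + 0.81x4 s.t.:
  3x1 + 1x2 + 1x3 ≥ 6   (nickel)
  4x1 + 20x2 + 2x3 ≥ 21   (silicon)
  4.8x1 + 34x2 + 2.1x3 + 0.1x4 ≥ 16   (carbon)
  x1, x2, x3, x4 ≥ 0.
The optimal basis is {scrap grade C, cast iron scrap}; scrap grade A, pure iron drop out. The nickel and silicon requirements are met with equality.
Optimal quantities: scrap grade C = 1.768 kg, cast iron scrap = 0.6964 kg.
Cost = 0.36·1.768 + 0.38·0.6964 = 0.90111.

$0.901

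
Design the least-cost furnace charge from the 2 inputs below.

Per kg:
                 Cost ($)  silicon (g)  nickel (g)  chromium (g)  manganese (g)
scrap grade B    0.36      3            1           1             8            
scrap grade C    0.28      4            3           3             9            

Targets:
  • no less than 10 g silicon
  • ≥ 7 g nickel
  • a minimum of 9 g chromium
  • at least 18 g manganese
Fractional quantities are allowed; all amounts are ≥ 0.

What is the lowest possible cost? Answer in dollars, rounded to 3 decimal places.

$0.840

Treat it as an LP. Let x1 = kg of scrap grade B, x2 = kg of scrap grade C.
Minimize 0.36x1 + 0.28x2 subject to:
  3x1 + 4x2 ≥ 10   (silicon)
  1x1 + 3x2 ≥ 7   (nickel)
  1x1 + 3x2 ≥ 9   (chromium)
  8x1 + 9x2 ≥ 18   (manganese)
  x1, x2 ≥ 0.
At the optimum only scrap grade C is positive (scrap grade B = 0). There the chromium constraint is tight.
So scrap grade C = 3 kg.
Total cost: 0.28·3 = 0.84000.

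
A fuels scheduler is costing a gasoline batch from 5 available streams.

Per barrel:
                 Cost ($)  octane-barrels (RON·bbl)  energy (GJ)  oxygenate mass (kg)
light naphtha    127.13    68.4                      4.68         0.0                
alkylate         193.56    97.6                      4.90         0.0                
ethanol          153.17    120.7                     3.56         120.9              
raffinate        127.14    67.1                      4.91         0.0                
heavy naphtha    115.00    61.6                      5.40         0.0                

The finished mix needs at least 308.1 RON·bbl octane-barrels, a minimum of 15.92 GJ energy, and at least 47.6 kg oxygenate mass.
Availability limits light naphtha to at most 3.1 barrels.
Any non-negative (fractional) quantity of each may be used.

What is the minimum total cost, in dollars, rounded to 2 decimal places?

$461.21

Treat it as an LP. Let x1 = barrels of light naphtha, x2 = barrels of alkylate, x3 = barrels of ethanol, x4 = barrels of raffinate, x5 = barrels of heavy naphtha.
Minimize 127.13x1 + 193.56x2 + 153.17x3 + 127.14x4 + 115x5 subject to:
  68.4x1 + 97.6x2 + 120.7x3 + 67.1x4 + 61.6x5 ≥ 308.1   (octane-barrels)
  4.68x1 + 4.9x2 + 3.56x3 + 4.91x4 + 5.4x5 ≥ 15.92   (energy)
  120.9x3 ≥ 47.6   (oxygenate mass)
  x1 ≤ 3.1
  x1, x2, x3, x4, x5 ≥ 0.
The minimum-cost mix takes nothing from light naphtha, alkylate, raffinate — only ethanol, heavy naphtha. The octane-barrels and energy requirements are met with equality.
That vertex is x3 = 1.5794, x5 = 1.9069.
Cost = 153.17·1.5794 + 115·1.9069 = 461.2102.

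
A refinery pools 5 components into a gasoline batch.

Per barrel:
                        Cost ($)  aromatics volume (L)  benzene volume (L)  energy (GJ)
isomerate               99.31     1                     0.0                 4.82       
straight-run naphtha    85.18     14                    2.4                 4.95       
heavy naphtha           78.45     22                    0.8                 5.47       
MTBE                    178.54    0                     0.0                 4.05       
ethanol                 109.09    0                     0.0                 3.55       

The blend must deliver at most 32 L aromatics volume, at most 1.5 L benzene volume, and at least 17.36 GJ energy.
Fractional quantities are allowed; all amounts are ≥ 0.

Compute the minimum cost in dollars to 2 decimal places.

$311.06

This is a linear program. Let x1 = barrels of isomerate, x2 = barrels of straight-run naphtha, x3 = barrels of heavy naphtha, x4 = barrels of MTBE, x5 = barrels of ethanol.
Minimise 99.31x1 + 85.18x2 + 78.45x3 + 178.54x4 + 109.09x5 with:
  1x1 + 14x2 + 22x3 ≤ 32   (aromatics volume)
  2.4x2 + 0.8x3 ≤ 1.5   (benzene volume)
  4.82x1 + 4.95x2 + 5.47x3 + 4.05x4 + 3.55x5 ≥ 17.36   (energy)
  x1, x2, x3, x4, x5 ≥ 0.
The optimal basis is {isomerate, heavy naphtha}; straight-run naphtha, MTBE, ethanol drop out. The aromatics volume and energy requirements are met with equality.
That vertex is x1 = 2.0571, x3 = 1.361.
Objective = 99.31·2.0571 + 78.45·1.361 = 311.0611.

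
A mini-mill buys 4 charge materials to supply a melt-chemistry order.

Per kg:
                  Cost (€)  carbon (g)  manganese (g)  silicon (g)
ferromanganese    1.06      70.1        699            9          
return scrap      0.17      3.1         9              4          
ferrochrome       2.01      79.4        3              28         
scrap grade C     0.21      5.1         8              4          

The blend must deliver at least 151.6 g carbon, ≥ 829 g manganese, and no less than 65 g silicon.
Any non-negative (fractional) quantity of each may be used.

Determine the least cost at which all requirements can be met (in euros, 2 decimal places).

Let x1 = kg of ferromanganese, x2 = kg of return scrap, x3 = kg of ferrochrome, x4 = kg of scrap grade C.
Minimise 1.06x1 + 0.17x2 + 2.01x3 + 0.21x4 subject to:
  70.1x1 + 3.1x2 + 79.4x3 + 5.1x4 ≥ 151.6   (carbon)
  699x1 + 9x2 + 3x3 + 8x4 ≥ 829   (manganese)
  9x1 + 4x2 + 28x3 + 4x4 ≥ 65   (silicon)
  x1, x2, x3, x4 ≥ 0.
The cheapest feasible vertex uses only ferromanganese, return scrap; ferrochrome, scrap grade C are not used. There the carbon and silicon constraints are tight.
So ferromanganese = 1.604 kg, return scrap = 12.64 kg.
Objective = 1.06·1.604 + 0.17·12.64 = 3.8490.

€3.85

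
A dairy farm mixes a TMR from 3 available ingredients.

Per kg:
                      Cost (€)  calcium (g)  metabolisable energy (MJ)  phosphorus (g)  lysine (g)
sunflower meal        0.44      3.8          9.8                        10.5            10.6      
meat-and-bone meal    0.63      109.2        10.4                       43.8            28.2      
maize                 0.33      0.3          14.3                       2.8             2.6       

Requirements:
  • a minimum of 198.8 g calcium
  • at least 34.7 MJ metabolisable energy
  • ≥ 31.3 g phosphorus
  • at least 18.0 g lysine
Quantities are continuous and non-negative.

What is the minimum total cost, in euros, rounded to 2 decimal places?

€1.51

Treat it as an LP. Let x1 = kg of sunflower meal, x2 = kg of meat-and-bone meal, x3 = kg of maize.
Minimize 0.44x1 + 0.63x2 + 0.33x3 s.t.:
  3.8x1 + 109.2x2 + 0.3x3 ≥ 198.8   (calcium)
  9.8x1 + 10.4x2 + 14.3x3 ≥ 34.7   (metabolisable energy)
  10.5x1 + 43.8x2 + 2.8x3 ≥ 31.3   (phosphorus)
  10.6x1 + 28.2x2 + 2.6x3 ≥ 18   (lysine)
  x1, x2, x3 ≥ 0.
The optimal basis is {meat-and-bone meal, maize}; sunflower meal drops out. The calcium and metabolisable energy requirements are met with equality.
Optimal quantities: meat-and-bone meal = 1.817 kg, maize = 1.105 kg.
Total cost: 0.63·1.817 + 0.33·1.105 = 1.5094.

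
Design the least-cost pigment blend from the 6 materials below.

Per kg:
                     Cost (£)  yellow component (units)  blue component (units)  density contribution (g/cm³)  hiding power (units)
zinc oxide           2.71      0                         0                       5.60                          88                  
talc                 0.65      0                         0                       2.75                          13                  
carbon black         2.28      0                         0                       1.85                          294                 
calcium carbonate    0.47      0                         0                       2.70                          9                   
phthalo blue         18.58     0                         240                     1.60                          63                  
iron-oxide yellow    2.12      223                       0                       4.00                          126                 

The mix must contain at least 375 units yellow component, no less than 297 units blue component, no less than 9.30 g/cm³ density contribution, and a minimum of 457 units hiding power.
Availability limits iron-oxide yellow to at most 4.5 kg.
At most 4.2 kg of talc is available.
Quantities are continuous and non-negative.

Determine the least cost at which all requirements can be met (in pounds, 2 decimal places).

£27.85

Let x1 = kg of zinc oxide, x2 = kg of talc, x3 = kg of carbon black, x4 = kg of calcium carbonate, x5 = kg of phthalo blue, x6 = kg of iron-oxide yellow.
Minimize 2.71x1 + 0.65x2 + 2.28x3 + 0.47x4 + 18.58x5 + 2.12x6 s.t.:
  223x6 ≥ 375   (yellow component)
  240x5 ≥ 297   (blue component)
  5.6x1 + 2.75x2 + 1.85x3 + 2.7x4 + 1.6x5 + 4x6 ≥ 9.3   (density contribution)
  88x1 + 13x2 + 294x3 + 9x4 + 63x5 + 126x6 ≥ 457   (hiding power)
  x6 ≤ 4.5
  x2 ≤ 4.2
  x1, x2, x3, x4, x5, x6 ≥ 0.
The optimal basis is {carbon black, phthalo blue, iron-oxide yellow}; zinc oxide, talc, calcium carbonate drop out. The yellow component, blue component, hiding power requirements are met with equality.
Optimal quantities: carbon black = 0.56855 kg, phthalo blue = 1.2375 kg, iron-oxide yellow = 1.6816 kg.
Total cost: 2.28·0.56855 + 18.58·1.2375 + 2.12·1.6816 = 27.8540.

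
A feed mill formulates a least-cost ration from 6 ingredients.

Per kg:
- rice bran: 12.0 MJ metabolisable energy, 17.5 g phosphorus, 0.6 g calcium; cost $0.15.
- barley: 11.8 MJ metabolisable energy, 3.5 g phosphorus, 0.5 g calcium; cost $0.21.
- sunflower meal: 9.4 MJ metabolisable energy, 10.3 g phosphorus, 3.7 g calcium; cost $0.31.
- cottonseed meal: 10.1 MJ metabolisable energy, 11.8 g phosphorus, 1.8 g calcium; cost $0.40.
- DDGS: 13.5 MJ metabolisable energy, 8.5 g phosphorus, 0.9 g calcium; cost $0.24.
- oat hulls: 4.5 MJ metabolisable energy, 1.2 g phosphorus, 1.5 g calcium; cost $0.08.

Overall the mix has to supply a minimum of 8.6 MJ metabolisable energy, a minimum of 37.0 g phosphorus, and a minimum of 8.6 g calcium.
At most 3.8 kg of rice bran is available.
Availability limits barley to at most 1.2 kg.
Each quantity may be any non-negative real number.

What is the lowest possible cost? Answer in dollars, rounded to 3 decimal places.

$0.667

This is a linear program. Let x1 = kg of rice bran, x2 = kg of barley, x3 = kg of sunflower meal, x4 = kg of cottonseed meal, x5 = kg of DDGS, x6 = kg of oat hulls.
min 0.15x1 + 0.21x2 + 0.31x3 + 0.4x4 + 0.24x5 + 0.08x6 with:
  12x1 + 11.8x2 + 9.4x3 + 10.1x4 + 13.5x5 + 4.5x6 ≥ 8.6   (metabolisable energy)
  17.5x1 + 3.5x2 + 10.3x3 + 11.8x4 + 8.5x5 + 1.2x6 ≥ 37   (phosphorus)
  0.6x1 + 0.5x2 + 3.7x3 + 1.8x4 + 0.9x5 + 1.5x6 ≥ 8.6   (calcium)
  x1 ≤ 3.8
  x2 ≤ 1.2
  x1, x2, x3, x4, x5, x6 ≥ 0.
At the optimum only rice bran, oat hulls are positive (barley, sunflower meal, cottonseed meal, DDGS = 0). Binding constraints: phosphorus and calcium.
Solving gives x1 = 1.7697, x6 = 5.0255.
Hence cost = 0.15·1.7697 + 0.08·5.0255 = $0.667495.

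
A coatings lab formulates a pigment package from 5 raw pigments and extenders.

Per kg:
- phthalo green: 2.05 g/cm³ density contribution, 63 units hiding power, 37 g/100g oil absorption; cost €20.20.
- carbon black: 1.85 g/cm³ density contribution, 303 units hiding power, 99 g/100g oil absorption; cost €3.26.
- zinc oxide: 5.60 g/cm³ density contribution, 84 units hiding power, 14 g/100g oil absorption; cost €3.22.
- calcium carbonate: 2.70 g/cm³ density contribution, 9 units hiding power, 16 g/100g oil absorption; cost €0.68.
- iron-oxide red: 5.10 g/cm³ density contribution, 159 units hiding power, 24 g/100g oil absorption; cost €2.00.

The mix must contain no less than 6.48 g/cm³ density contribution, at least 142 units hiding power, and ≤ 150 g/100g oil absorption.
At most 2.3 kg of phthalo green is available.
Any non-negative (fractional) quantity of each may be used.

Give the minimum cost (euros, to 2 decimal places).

Set it up as a linear program. Let x1 = kg of phthalo green, x2 = kg of carbon black, x3 = kg of zinc oxide, x4 = kg of calcium carbonate, x5 = kg of iron-oxide red.
Minimise 20.2x1 + 3.26x2 + 3.22x3 + 0.68x4 + 2x5 subject to:
  2.05x1 + 1.85x2 + 5.6x3 + 2.7x4 + 5.1x5 ≥ 6.48   (density contribution)
  63x1 + 303x2 + 84x3 + 9x4 + 159x5 ≥ 142   (hiding power)
  37x1 + 99x2 + 14x3 + 16x4 + 24x5 ≤ 150   (oil absorption)
  x1 ≤ 2.3
  x1, x2, x3, x4, x5 ≥ 0.
The cheapest feasible vertex uses only calcium carbonate, iron-oxide red; phthalo green, carbon black, zinc oxide are not used. There the density contribution and hiding power constraints are tight.
Optimal quantities: calcium carbonate = 0.7984 kg, iron-oxide red = 0.8479 kg.
Cost = 0.68·0.7984 + 2·0.8479 = 2.2387.

€2.24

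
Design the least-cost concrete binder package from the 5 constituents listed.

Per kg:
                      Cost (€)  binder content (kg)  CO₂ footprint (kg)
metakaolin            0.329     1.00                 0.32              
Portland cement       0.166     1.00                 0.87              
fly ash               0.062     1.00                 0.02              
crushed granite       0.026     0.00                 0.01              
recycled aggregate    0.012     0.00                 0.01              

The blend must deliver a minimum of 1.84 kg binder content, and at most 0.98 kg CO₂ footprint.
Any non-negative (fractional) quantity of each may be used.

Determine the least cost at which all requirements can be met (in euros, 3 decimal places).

€0.114

Set it up as a linear program. Let x1 = kg of metakaolin, x2 = kg of Portland cement, x3 = kg of fly ash, x4 = kg of crushed granite, x5 = kg of recycled aggregate.
min 0.329x1 + 0.166x2 + 0.062x3 + 0.026x4 + 0.012x5 with:
  1x1 + 1x2 + 1x3 ≥ 1.84   (binder content)
  0.32x1 + 0.87x2 + 0.02x3 + 0.01x4 + 0.01x5 ≤ 0.98   (CO₂ footprint)
  x1, x2, x3, x4, x5 ≥ 0.
The cheapest feasible vertex uses only fly ash; metakaolin, Portland cement, crushed granite, recycled aggregate are not used. Binding constraint: binder content.
Solving gives x3 = 1.84.
Objective = 0.062·1.84 = 0.11408.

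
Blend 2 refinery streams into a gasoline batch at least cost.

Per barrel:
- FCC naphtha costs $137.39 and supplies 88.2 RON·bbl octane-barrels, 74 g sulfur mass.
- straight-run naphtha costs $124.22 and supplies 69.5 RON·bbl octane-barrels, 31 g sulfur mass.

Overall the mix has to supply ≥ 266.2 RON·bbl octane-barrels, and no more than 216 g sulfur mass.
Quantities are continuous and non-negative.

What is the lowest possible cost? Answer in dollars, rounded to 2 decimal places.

Let x1 = barrels of FCC naphtha, x2 = barrels of straight-run naphtha.
Minimise 137.39x1 + 124.22x2 subject to:
  88.2x1 + 69.5x2 ≥ 266.2   (octane-barrels)
  74x1 + 31x2 ≤ 216   (sulfur mass)
  x1, x2 ≥ 0.
Both inputs are positive at the optimum. The octane-barrels and sulfur mass requirements are met with equality.
So FCC naphtha = 2.8063 barrels, straight-run naphtha = 0.26885 barrels.
Cost = 137.39·2.8063 + 124.22·0.26885 = 418.9541.

$418.95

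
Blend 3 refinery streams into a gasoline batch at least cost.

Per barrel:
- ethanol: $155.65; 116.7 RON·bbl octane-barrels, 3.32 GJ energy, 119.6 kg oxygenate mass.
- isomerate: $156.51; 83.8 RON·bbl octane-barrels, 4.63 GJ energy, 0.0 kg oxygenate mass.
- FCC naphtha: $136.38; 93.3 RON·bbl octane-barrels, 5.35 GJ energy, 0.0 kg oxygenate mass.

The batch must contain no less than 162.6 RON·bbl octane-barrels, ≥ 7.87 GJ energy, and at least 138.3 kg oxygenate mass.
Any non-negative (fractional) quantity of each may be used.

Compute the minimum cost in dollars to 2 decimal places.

$282.74

This is a linear program. Let x1 = barrels of ethanol, x2 = barrels of isomerate, x3 = barrels of FCC naphtha.
Minimise 155.65x1 + 156.51x2 + 136.38x3 s.t.:
  116.7x1 + 83.8x2 + 93.3x3 ≥ 162.6   (octane-barrels)
  3.32x1 + 4.63x2 + 5.35x3 ≥ 7.87   (energy)
  119.6x1 ≥ 138.3   (oxygenate mass)
  x1, x2, x3 ≥ 0.
The optimal basis is {ethanol, FCC naphtha}; isomerate drops out. There the energy and oxygenate mass constraints are tight.
Optimal quantities: ethanol = 1.15635 barrels, FCC naphtha = 0.75344 barrels.
Cost = 155.65·1.15635 + 136.38·0.75344 = 282.7400.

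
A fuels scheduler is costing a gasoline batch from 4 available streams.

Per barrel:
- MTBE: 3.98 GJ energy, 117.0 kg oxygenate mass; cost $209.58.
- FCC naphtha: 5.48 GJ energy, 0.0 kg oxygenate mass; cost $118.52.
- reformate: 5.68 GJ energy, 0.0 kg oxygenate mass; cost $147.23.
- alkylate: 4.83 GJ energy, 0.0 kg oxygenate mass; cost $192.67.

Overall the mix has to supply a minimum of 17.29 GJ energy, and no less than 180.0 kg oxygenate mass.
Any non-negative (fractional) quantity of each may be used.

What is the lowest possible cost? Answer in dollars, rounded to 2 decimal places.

$563.95

Let x1 = barrels of MTBE, x2 = barrels of FCC naphtha, x3 = barrels of reformate, x4 = barrels of alkylate.
Minimize 209.58x1 + 118.52x2 + 147.23x3 + 192.67x4 with:
  3.98x1 + 5.48x2 + 5.68x3 + 4.83x4 ≥ 17.29   (energy)
  117x1 ≥ 180   (oxygenate mass)
  x1, x2, x3, x4 ≥ 0.
The optimal basis is {MTBE, FCC naphtha}; reformate, alkylate drop out. The energy and oxygenate mass requirements are met with equality.
That vertex is x1 = 1.53846, x2 = 2.03776.
Cost = 209.58·1.53846 + 118.52·2.03776 = 563.9458.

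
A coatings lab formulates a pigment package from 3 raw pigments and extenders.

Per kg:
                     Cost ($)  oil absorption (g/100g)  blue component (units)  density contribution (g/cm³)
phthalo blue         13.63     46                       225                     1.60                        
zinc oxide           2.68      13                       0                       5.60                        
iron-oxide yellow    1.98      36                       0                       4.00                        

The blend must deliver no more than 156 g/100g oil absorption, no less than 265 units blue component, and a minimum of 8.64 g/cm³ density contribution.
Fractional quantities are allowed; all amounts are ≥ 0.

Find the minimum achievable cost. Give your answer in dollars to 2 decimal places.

$19.29

This is a linear program. Let x1 = kg of phthalo blue, x2 = kg of zinc oxide, x3 = kg of iron-oxide yellow.
Minimise 13.63x1 + 2.68x2 + 1.98x3 s.t.:
  46x1 + 13x2 + 36x3 ≤ 156   (oil absorption)
  225x1 ≥ 265   (blue component)
  1.6x1 + 5.6x2 + 4x3 ≥ 8.64   (density contribution)
  x1, x2, x3 ≥ 0.
The cheapest feasible vertex uses only phthalo blue, zinc oxide; iron-oxide yellow is not used. Binding constraints: blue component and density contribution.
That vertex is x1 = 1.178, x2 = 1.206.
Cost = 13.63·1.178 + 2.68·1.206 = 19.2882.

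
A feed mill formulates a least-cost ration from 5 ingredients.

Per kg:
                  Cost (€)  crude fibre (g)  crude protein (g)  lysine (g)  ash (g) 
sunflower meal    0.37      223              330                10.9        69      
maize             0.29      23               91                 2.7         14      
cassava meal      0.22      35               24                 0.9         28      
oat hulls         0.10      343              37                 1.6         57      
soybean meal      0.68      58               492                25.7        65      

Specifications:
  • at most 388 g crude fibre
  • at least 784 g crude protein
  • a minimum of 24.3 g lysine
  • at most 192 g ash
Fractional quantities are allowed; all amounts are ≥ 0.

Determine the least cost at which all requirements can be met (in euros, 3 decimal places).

Set it up as a linear program. Let x1 = kg of sunflower meal, x2 = kg of maize, x3 = kg of cassava meal, x4 = kg of oat hulls, x5 = kg of soybean meal.
Minimize 0.37x1 + 0.29x2 + 0.22x3 + 0.1x4 + 0.68x5 subject to:
  223x1 + 23x2 + 35x3 + 343x4 + 58x5 ≤ 388   (crude fibre)
  330x1 + 91x2 + 24x3 + 37x4 + 492x5 ≥ 784   (crude protein)
  10.9x1 + 2.7x2 + 0.9x3 + 1.6x4 + 25.7x5 ≥ 24.3   (lysine)
  69x1 + 14x2 + 28x3 + 57x4 + 65x5 ≤ 192   (ash)
  x1, x2, x3, x4, x5 ≥ 0.
The optimal basis is {sunflower meal, soybean meal}; maize, cassava meal, oat hulls drop out. Binding constraints: crude fibre and crude protein.
Optimal quantities: sunflower meal = 1.6055 kg, soybean meal = 0.5166 kg.
Cost = 0.37·1.6055 + 0.68·0.5166 = 0.94532.

€0.945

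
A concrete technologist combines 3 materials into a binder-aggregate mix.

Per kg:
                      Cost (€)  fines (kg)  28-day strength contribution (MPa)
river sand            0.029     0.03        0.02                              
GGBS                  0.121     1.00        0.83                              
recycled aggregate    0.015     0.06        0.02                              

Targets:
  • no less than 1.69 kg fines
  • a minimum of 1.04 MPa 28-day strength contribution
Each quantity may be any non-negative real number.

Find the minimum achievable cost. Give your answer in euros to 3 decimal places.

This is a linear program. Let x1 = kg of river sand, x2 = kg of GGBS, x3 = kg of recycled aggregate.
min 0.029x1 + 0.121x2 + 0.015x3 subject to:
  0.03x1 + 1x2 + 0.06x3 ≥ 1.69   (fines)
  0.02x1 + 0.83x2 + 0.02x3 ≥ 1.04   (28-day strength contribution)
  x1, x2, x3 ≥ 0.
The cheapest feasible vertex uses only GGBS; river sand, recycled aggregate are not used. The fines requirement is met with equality.
Optimal quantities: GGBS = 1.69 kg.
Hence cost = 0.121·1.69 = €0.20449.

€0.204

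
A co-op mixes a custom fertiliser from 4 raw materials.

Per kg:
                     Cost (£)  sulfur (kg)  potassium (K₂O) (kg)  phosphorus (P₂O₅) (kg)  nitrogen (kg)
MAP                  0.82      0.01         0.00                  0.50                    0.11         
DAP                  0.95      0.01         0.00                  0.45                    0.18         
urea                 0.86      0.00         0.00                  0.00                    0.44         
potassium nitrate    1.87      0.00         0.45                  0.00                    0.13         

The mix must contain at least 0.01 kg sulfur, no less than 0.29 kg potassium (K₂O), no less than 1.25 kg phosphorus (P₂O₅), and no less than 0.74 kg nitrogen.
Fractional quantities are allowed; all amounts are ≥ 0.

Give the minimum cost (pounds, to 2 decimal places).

Let x1 = kg of MAP, x2 = kg of DAP, x3 = kg of urea, x4 = kg of potassium nitrate.
min 0.82x1 + 0.95x2 + 0.86x3 + 1.87x4 with:
  0.01x1 + 0.01x2 ≥ 0.01   (sulfur)
  0.45x4 ≥ 0.29   (potassium (K₂O))
  0.5x1 + 0.45x2 ≥ 1.25   (phosphorus (P₂O₅))
  0.11x1 + 0.18x2 + 0.44x3 + 0.13x4 ≥ 0.74   (nitrogen)
  x1, x2, x3, x4 ≥ 0.
The optimal basis is {MAP, urea, potassium nitrate}; DAP drops out. The potassium (K₂O), phosphorus (P₂O₅), nitrogen requirements are met with equality.
That vertex is x1 = 2.5, x3 = 0.8664, x4 = 0.6444.
Cost = 0.82·2.5 + 0.86·0.8664 + 1.87·0.6444 = 4.0001.

£4.00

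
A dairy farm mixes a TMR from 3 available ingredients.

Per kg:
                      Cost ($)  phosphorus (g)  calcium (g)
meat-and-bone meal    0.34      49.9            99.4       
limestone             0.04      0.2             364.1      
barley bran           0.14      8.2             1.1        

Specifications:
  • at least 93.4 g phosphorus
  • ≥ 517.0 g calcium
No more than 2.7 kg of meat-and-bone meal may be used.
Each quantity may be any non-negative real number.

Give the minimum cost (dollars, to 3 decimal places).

Treat it as an LP. Let x1 = kg of meat-and-bone meal, x2 = kg of limestone, x3 = kg of barley bran.
Minimise 0.34x1 + 0.04x2 + 0.14x3 with:
  49.9x1 + 0.2x2 + 8.2x3 ≥ 93.4   (phosphorus)
  99.4x1 + 364.1x2 + 1.1x3 ≥ 517   (calcium)
  x1 ≤ 2.7
  x1, x2, x3 ≥ 0.
The cheapest feasible vertex uses only meat-and-bone meal, limestone; barley bran is not used. The phosphorus and calcium requirements are met with equality.
So meat-and-bone meal = 1.868 kg, limestone = 0.9099 kg.
Objective = 0.34·1.868 + 0.04·0.9099 = 0.67152.

$0.672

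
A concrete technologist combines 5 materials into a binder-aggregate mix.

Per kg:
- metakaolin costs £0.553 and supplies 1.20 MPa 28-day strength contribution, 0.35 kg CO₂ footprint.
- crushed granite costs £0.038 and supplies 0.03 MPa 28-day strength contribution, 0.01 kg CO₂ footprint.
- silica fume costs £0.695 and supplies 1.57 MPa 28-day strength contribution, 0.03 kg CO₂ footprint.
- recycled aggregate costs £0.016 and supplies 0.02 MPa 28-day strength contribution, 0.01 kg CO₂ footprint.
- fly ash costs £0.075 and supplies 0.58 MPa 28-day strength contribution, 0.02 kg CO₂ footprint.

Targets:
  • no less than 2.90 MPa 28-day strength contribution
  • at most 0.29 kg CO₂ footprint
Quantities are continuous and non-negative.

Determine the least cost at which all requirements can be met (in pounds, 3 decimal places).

Treat it as an LP. Let x1 = kg of metakaolin, x2 = kg of crushed granite, x3 = kg of silica fume, x4 = kg of recycled aggregate, x5 = kg of fly ash.
Minimise 0.553x1 + 0.038x2 + 0.695x3 + 0.016x4 + 0.075x5 subject to:
  1.2x1 + 0.03x2 + 1.57x3 + 0.02x4 + 0.58x5 ≥ 2.9   (28-day strength contribution)
  0.35x1 + 0.01x2 + 0.03x3 + 0.01x4 + 0.02x5 ≤ 0.29   (CO₂ footprint)
  x1, x2, x3, x4, x5 ≥ 0.
The optimal basis is {fly ash}; metakaolin, crushed granite, silica fume, recycled aggregate drop out. Binding constraint: 28-day strength contribution.
Solving gives x5 = 5.
Cost = 0.075·5 = 0.37500.

£0.375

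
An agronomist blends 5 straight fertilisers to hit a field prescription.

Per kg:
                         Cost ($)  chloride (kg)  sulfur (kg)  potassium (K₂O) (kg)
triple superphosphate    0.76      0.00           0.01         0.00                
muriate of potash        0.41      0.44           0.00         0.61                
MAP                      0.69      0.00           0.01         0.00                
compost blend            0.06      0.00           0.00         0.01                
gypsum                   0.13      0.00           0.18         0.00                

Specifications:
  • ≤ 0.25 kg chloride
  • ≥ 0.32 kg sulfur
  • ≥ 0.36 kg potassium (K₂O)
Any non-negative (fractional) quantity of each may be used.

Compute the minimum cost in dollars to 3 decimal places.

Treat it as an LP. Let x1 = kg of triple superphosphate, x2 = kg of muriate of potash, x3 = kg of MAP, x4 = kg of compost blend, x5 = kg of gypsum.
min 0.76x1 + 0.41x2 + 0.69x3 + 0.06x4 + 0.13x5 subject to:
  0.44x2 ≤ 0.25   (chloride)
  0.01x1 + 0.01x3 + 0.18x5 ≥ 0.32   (sulfur)
  0.61x2 + 0.01x4 ≥ 0.36   (potassium (K₂O))
  x1, x2, x3, x4, x5 ≥ 0.
The cheapest feasible vertex uses only muriate of potash, compost blend, gypsum; triple superphosphate, MAP are not used. There the chloride, sulfur, potassium (K₂O) constraints are tight.
That vertex is x2 = 0.5682, x4 = 1.341, x5 = 1.778.
Total cost: 0.41·0.5682 + 0.06·1.341 + 0.13·1.778 = 0.54456.

$0.545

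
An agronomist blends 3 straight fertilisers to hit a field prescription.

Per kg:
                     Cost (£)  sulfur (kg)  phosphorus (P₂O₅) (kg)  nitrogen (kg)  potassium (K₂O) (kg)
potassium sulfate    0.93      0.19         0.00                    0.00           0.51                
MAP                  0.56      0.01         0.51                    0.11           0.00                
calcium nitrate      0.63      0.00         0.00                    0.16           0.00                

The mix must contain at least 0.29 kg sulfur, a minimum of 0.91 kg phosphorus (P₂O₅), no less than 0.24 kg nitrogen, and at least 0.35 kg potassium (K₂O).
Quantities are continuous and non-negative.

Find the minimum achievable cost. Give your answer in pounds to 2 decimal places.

£2.50

Let x1 = kg of potassium sulfate, x2 = kg of MAP, x3 = kg of calcium nitrate.
Minimise 0.93x1 + 0.56x2 + 0.63x3 s.t.:
  0.19x1 + 0.01x2 ≥ 0.29   (sulfur)
  0.51x2 ≥ 0.91   (phosphorus (P₂O₅))
  0.11x2 + 0.16x3 ≥ 0.24   (nitrogen)
  0.51x1 ≥ 0.35   (potassium (K₂O))
  x1, x2, x3 ≥ 0.
All 3 inputs are positive at the optimum. There the sulfur, phosphorus (P₂O₅), nitrogen constraints are tight.
So potassium sulfate = 1.432 kg, MAP = 1.784 kg, calcium nitrate = 0.2733 kg.
Cost = 0.93·1.432 + 0.56·1.784 + 0.63·0.2733 = 2.5030.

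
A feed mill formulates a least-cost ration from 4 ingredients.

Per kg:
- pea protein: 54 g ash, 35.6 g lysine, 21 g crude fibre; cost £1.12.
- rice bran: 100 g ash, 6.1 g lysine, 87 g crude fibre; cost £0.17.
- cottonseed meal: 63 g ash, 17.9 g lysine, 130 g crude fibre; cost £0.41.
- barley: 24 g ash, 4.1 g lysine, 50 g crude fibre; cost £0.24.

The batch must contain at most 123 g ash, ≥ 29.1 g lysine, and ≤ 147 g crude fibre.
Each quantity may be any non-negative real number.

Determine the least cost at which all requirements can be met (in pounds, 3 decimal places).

£0.749

This is a linear program. Let x1 = kg of pea protein, x2 = kg of rice bran, x3 = kg of cottonseed meal, x4 = kg of barley.
Minimise 1.12x1 + 0.17x2 + 0.41x3 + 0.24x4 subject to:
  54x1 + 100x2 + 63x3 + 24x4 ≤ 123   (ash)
  35.6x1 + 6.1x2 + 17.9x3 + 4.1x4 ≥ 29.1   (lysine)
  21x1 + 87x2 + 130x3 + 50x4 ≤ 147   (crude fibre)
  x1, x2, x3, x4 ≥ 0.
At the optimum only pea protein, cottonseed meal are positive (rice bran, barley = 0). There the lysine and crude fibre constraints are tight.
Optimal quantities: pea protein = 0.2709 kg, cottonseed meal = 1.087 kg.
Cost = 1.12·0.2709 + 0.41·1.087 = 0.74908.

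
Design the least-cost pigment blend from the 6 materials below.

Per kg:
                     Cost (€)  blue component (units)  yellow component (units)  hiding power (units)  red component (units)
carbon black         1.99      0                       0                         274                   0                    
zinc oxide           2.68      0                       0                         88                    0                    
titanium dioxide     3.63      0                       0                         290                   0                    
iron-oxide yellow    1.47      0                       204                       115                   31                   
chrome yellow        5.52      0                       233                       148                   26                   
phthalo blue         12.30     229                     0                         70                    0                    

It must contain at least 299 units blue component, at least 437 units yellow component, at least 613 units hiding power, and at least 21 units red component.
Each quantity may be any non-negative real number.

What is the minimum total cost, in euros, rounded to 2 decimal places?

Let x1 = kg of carbon black, x2 = kg of zinc oxide, x3 = kg of titanium dioxide, x4 = kg of iron-oxide yellow, x5 = kg of chrome yellow, x6 = kg of phthalo blue.
Minimise 1.99x1 + 2.68x2 + 3.63x3 + 1.47x4 + 5.52x5 + 12.3x6 subject to:
  229x6 ≥ 299   (blue component)
  204x4 + 233x5 ≥ 437   (yellow component)
  274x1 + 88x2 + 290x3 + 115x4 + 148x5 + 70x6 ≥ 613   (hiding power)
  31x4 + 26x5 ≥ 21   (red component)
  x1, x2, x3, x4, x5, x6 ≥ 0.
At the optimum only carbon black, iron-oxide yellow, phthalo blue are positive (zinc oxide, titanium dioxide, chrome yellow = 0). There the blue component, yellow component, hiding power constraints are tight.
So carbon black = 1.005 kg, iron-oxide yellow = 2.142 kg, phthalo blue = 1.306 kg.
Total cost: 1.99·1.005 + 1.47·2.142 + 12.3·1.306 = 21.2125.

€21.21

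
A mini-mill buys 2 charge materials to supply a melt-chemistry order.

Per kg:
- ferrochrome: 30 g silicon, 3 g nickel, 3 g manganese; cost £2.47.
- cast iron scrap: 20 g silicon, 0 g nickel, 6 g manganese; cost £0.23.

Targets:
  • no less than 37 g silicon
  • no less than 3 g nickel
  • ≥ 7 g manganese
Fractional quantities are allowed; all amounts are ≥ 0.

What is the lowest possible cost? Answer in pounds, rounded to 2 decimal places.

£2.62

Treat it as an LP. Let x1 = kg of ferrochrome, x2 = kg of cast iron scrap.
min 2.47x1 + 0.23x2 with:
  30x1 + 20x2 ≥ 37   (silicon)
  3x1 ≥ 3   (nickel)
  3x1 + 6x2 ≥ 7   (manganese)
  x1, x2 ≥ 0.
Both inputs are positive at the optimum. There the nickel and manganese constraints are tight.
Optimal quantities: ferrochrome = 1 kg, cast iron scrap = 0.6667 kg.
Hence cost = 2.47·1 + 0.23·0.6667 = £2.6233.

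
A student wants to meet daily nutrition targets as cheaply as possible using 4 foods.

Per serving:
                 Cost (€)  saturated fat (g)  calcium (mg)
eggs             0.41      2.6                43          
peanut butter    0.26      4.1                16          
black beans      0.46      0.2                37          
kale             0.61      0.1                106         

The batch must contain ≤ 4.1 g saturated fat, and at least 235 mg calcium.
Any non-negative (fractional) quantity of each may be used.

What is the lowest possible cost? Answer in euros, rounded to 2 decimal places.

€1.35

Let x1 = servings of eggs, x2 = servings of peanut butter, x3 = servings of black beans, x4 = servings of kale.
min 0.41x1 + 0.26x2 + 0.46x3 + 0.61x4 s.t.:
  2.6x1 + 4.1x2 + 0.2x3 + 0.1x4 ≤ 4.1   (saturated fat)
  43x1 + 16x2 + 37x3 + 106x4 ≥ 235   (calcium)
  x1, x2, x3, x4 ≥ 0.
At the optimum only kale is positive (eggs, peanut butter, black beans = 0). The calcium requirement is met with equality.
Optimal quantities: kale = 2.217 servings.
Hence cost = 0.61·2.217 = €1.3524.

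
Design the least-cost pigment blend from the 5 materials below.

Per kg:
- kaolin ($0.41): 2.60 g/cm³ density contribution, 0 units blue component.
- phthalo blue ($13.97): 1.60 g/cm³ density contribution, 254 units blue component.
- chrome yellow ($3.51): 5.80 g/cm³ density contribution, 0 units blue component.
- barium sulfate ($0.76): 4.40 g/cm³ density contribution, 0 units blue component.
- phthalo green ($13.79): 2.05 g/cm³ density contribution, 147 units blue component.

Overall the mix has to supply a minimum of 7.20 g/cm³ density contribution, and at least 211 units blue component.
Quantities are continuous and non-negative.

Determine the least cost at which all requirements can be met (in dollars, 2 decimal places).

$12.53

Set it up as a linear program. Let x1 = kg of kaolin, x2 = kg of phthalo blue, x3 = kg of chrome yellow, x4 = kg of barium sulfate, x5 = kg of phthalo green.
Minimize 0.41x1 + 13.97x2 + 3.51x3 + 0.76x4 + 13.79x5 subject to:
  2.6x1 + 1.6x2 + 5.8x3 + 4.4x4 + 2.05x5 ≥ 7.2   (density contribution)
  254x2 + 147x5 ≥ 211   (blue component)
  x1, x2, x3, x4, x5 ≥ 0.
The minimum-cost mix takes nothing from chrome yellow, barium sulfate, phthalo green — only kaolin, phthalo blue. There the density contribution and blue component constraints are tight.
That vertex is x1 = 2.258, x2 = 0.8307.
Total cost: 0.41·2.258 + 13.97·0.8307 = 12.5307.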